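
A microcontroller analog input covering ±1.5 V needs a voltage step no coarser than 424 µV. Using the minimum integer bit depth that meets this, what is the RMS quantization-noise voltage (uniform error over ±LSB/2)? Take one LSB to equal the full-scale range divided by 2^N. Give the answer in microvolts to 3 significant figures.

106 µV

Span: 1.5 V − (-1.5 V) = 3 V.
Required number of levels: 3/424 µV = 7075.5; smallest N with 2^N ≥ that is 13.
One LSB is 3 V / 8192 = 366.21 µV.
RMS noise = LSB/√12 = 106 µV.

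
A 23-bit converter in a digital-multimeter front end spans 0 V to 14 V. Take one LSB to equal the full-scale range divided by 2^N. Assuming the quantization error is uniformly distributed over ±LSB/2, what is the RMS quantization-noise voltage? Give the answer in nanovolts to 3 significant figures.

Range is 14 V.
One LSB is 14 V / 8388608 = 1.6689 µV.
RMS of a uniform error over width LSB is LSB/√12 = 482 nV.

482 nV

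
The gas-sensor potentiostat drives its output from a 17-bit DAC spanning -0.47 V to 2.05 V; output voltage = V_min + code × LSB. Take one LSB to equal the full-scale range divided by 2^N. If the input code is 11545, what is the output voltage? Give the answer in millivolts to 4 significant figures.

Range = 2.05 − (-0.47) = 2.52 V. LSB = 2.52 V / 2^17.
V_out = V_min + code × LSB = -0.47 V + 11545 × 2.52 V / 131072
      = -0.47 V + 0.221965 V = -0.248035 V.

-248.0 mV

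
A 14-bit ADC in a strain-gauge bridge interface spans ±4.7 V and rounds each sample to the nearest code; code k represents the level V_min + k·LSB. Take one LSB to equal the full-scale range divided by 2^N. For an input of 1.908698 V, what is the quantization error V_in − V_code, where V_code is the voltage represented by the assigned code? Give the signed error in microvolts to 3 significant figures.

Full-scale range = 4.7 V − (-4.7 V) = 9.4 V. LSB = 9.4 V / 2^14 ≈ 0.5737 mV.
Position in LSBs: (1.908698 − (-4.7)) × 16384/9.4 = 11518.8200; rounding gives k = 11519.
V_code = -4.7 + (11519/16384) × 9.4 = 1.9088012695 V.
V_in − V_code = 1.908698 − (1.9088012695) = −103 µV.

−103 µV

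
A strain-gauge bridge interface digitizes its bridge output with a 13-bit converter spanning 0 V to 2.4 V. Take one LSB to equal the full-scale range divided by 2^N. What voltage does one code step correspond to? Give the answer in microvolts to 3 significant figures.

293 µV

Span = 2.4 V.
There are 2^13 = 8192 steps.
One LSB is 2.4 V / 8192 = 293 µV.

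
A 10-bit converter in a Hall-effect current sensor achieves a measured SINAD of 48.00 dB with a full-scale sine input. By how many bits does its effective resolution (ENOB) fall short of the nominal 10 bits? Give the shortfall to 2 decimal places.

2.32 bits

ENOB = (SINAD − 1.76)/6.02 = (48.00 − 1.76)/6.02 = 7.6811 bits.
Shortfall = 10 − 7.6811 = 2.3189 bits.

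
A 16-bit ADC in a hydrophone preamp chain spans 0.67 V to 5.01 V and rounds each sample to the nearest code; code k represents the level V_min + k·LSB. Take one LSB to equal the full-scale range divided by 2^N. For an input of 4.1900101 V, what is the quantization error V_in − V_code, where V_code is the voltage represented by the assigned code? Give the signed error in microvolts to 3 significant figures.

−14.9 µV

Span: 5.01 V − (0.67 V) = 4.34 V. LSB = 4.34 V / 2^16 ≈ 66.22 µV.
(V_in − V_min)/LSB = (4.1900101 − (0.67)) × 65536/4.34 = 53153.7746 → nearest code k = 53154.
Reconstructed level: 0.67 + 53154 × 4.34/65536 V = 4.1900250244 V.
V_in − V_code = 4.1900101 − (4.1900250244) = −14.9 µV.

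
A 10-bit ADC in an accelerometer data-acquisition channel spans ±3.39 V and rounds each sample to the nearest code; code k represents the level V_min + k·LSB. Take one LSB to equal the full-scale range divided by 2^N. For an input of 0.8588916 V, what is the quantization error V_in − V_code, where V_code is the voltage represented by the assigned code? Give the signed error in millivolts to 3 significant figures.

Range = 3.39 − (-3.39) = 6.78 V. LSB = 6.78 V / 2^10 ≈ 6.621 mV.
(V_in − V_min)/LSB = (0.8588916 − (-3.39)) × 1024/6.78 = 641.7205 → nearest code k = 642.
V_code = -3.39 + (642/1024) × 6.78 = 0.8607421875 V.
e = 0.8588916 − (0.8607421875) = −1.85 mV.

−1.85 mV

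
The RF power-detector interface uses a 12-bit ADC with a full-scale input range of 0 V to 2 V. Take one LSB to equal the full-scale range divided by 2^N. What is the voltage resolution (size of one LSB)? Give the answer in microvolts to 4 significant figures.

Span = 2 V.
2^12 = 4096 levels.
LSB = 2 V ÷ 2^12 = 2/4096 V = 488.3 µV.

488.3 µV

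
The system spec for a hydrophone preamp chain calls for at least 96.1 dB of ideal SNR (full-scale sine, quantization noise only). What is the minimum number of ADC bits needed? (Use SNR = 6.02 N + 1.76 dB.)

Solving 6.02 N ≥ 96.1 − 1.76: N ≥ 15.671. Round up → N = 16.

16 bits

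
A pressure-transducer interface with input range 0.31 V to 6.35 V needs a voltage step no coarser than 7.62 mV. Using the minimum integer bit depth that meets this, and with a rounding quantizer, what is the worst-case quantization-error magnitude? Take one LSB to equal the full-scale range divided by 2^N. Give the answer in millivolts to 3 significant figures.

The full-scale span is 6.35 − (0.31) = 6.04 V.
Levels needed ≥ 6.04/7.62 mV = 792.7. 2^10 = 1024 suffices, so N_min = 10.
LSB = 6.04 V ÷ 2^10 = 6.04/1024 V = 5.8984 mV.
|e|_max = LSB/2 = 2.95 mV.

2.95 mV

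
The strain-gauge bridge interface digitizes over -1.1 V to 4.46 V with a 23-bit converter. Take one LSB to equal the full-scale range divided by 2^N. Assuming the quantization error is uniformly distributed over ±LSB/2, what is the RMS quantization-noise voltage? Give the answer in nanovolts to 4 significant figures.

Range = 4.46 − (-1.1) = 5.56 V.
LSB = 5.56 V ÷ 2^23 = 5.56/8388608 V = 0.662804 µV.
σ_q = LSB/√12 = 0.662804 µV/3.4641 = 191.3 nV.

191.3 nV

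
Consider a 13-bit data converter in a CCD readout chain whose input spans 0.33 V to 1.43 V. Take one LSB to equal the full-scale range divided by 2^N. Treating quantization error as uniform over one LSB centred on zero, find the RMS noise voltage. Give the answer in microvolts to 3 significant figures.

Span: 1.43 V − (0.33 V) = 1.1 V.
LSB = 1.1 V ÷ 2^13 = 1.1/8192 V = 134.28 µV.
For a uniform distribution on [−LSB/2, +LSB/2], V_rms = LSB/√12 = 134.28 µV/3.4641 = 38.8 µV.

38.8 µV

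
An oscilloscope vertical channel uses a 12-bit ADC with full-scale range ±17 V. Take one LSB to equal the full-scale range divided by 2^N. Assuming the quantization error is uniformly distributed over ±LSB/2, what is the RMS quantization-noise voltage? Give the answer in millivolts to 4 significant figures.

Full-scale range = 17 V − (-17 V) = 34 V.
LSB = 34 V ÷ 2^12 = 34/4096 V = 8.30078 mV.
V_rms = LSB/√12 = 8.30078 mV / √12 = 2.396 mV.

2.396 mV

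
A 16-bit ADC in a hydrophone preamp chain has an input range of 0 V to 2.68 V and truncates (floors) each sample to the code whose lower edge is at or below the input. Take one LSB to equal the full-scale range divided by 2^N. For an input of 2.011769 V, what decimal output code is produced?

49195

V_FS = 2.68 V. LSB = 2.68 V / 2^16 ≈ 40.89 µV.
(V_in − V_min) × 2^16/range = (2.011769 − (0)) × 65536/2.68 = 49195.259.
Floor → code = 49195.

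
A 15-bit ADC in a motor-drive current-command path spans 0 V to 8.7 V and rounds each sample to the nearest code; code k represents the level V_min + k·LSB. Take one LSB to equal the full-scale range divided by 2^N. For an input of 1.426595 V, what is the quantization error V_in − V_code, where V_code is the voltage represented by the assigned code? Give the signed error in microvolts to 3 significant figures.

V_FS = 8.7 V. LSB = 8.7 V / 2^15 ≈ 265.5 µV.
Position in LSBs: (1.426595 − (0)) × 32768/8.7 = 5373.1799; rounding gives k = 5373.
Reconstructed level: 0 + 5373 × 8.7/32768 V = 1.4265472412 V.
V_in − V_code = 1.426595 − (1.4265472412) = +47.8 µV.

+47.8 µV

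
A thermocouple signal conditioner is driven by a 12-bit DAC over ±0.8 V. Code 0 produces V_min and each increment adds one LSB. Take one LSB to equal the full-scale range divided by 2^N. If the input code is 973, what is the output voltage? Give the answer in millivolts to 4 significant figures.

Range = 0.8 − (-0.8) = 1.6 V. LSB = 1.6 V / 2^12.
V_out = -0.8 + 973 × (1.6/4096) V
      = -0.8 + 0.380078 = -0.419922 V.

-419.9 mV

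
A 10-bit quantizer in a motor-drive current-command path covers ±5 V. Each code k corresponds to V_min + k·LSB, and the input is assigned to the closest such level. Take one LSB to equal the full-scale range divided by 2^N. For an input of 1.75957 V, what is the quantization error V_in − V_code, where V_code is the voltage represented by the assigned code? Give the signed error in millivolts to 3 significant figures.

Span: 5 V − (-5 V) = 10 V. LSB = 10 V / 2^10 ≈ 9.766 mV.
(1.75957 − (-5)) / LSB = 6.75957 × 1024/10 = 692.1800. Nearest integer: k = 692.
Reconstructed level: -5 + 692 × 10/1024 V = 1.757812500 V.
e = 1.75957 − (1.757812500) = +1.76 mV.

+1.76 mV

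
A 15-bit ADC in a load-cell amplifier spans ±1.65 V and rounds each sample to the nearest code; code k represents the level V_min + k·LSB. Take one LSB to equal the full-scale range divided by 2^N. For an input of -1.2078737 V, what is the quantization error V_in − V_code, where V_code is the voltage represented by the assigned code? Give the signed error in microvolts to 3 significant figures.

+18.1 µV

The full-scale span is 1.65 − (-1.65) = 3.3 V. LSB = 3.3 V / 2^15 ≈ 100.7 µV.
Position in LSBs: (-1.2078737 − (-1.65)) × 32768/3.3 = 4390.1802; rounding gives k = 4390.
V_code = -1.65 + (4390/32768) × 3.3 = -1.2078918457 V.
V_in − V_code = -1.2078737 − (-1.2078918457) = +18.1 µV.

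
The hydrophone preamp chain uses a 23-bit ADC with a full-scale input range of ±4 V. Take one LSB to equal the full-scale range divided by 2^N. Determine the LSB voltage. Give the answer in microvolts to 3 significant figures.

Range = 4 − (-4) = 8 V.
Number of codes = 2^23 = 8388608.
LSB = 8 V ÷ 2^23 = 8/8388608 V = 0.954 µV.

0.954 µV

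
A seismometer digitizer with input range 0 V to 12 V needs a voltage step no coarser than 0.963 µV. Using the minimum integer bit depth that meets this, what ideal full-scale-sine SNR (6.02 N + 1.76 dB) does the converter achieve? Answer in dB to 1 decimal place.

Full-scale range = 12 V.
Need 2^N ≥ 12 V / 0.963 µV = 1.246e7 → N_min = 24.
6.02(24) + 1.76 = 146.24 dB.

146.2 dB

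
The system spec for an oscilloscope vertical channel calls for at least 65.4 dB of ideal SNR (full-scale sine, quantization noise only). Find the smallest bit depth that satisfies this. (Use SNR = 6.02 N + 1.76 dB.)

N ≥ (65.4 − 1.76)/6.02 = 10.571 → N_min = 11.

11 bits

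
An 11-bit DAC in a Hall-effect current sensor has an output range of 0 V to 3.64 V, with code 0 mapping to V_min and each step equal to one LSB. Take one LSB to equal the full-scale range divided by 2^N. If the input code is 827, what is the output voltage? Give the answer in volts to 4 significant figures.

1.470 V

V_FS = 3.64 V. LSB = 3.64 V / 2^11.
V_out = 0 + 827 × (3.64/2048) V
      = 0 V + 1.46986 V = 1.46986 V.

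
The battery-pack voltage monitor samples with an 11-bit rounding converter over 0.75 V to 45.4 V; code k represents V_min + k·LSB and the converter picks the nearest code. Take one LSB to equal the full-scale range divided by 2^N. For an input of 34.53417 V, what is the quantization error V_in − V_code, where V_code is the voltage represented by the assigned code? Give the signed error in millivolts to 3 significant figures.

−8.55 mV

Span: 45.4 V − (0.75 V) = 44.65 V. LSB = 44.65 V / 2^11 ≈ 21.80 mV.
(V_in − V_min)/LSB = (34.53417 − (0.75)) × 2048/44.65 = 1549.6076 → nearest code k = 1550.
V_code = V_min + k × range/2^11 = 0.75 + 1550 × 44.65/2048 = 34.54272461 V.
Error = V_in − V_code = 34.53417 − (34.54272461) = −8.55 mV.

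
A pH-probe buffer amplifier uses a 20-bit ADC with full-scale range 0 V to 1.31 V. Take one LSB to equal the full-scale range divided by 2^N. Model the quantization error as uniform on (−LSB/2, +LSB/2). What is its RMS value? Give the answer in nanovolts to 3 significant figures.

Range is 1.31 V.
One LSB is 1.31 V / 1048576 = 1.2493 µV.
σ_q = LSB/√12 = 1.2493 µV/3.4641 = 361 nV.

361 nV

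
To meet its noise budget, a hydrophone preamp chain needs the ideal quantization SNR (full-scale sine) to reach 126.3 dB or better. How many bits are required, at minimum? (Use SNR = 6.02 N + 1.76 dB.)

21 bits

Required N = ⌈(126.3 − 1.76)/6.02⌉ = ⌈20.688⌉ = 21.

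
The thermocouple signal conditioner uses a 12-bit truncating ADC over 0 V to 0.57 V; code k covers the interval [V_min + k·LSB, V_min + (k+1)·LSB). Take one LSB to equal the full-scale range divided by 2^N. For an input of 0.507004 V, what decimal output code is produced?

3643

Span = 0.57 V. LSB = 0.57 V / 2^12 ≈ 139.2 µV.
code = ⌊(V_in − V_min)/LSB⌋ = ⌊(V_in − V_min) × 2^12 / range⌋
     = ⌊(0.507004 − (0)) × 4096 / 0.57⌋ = ⌊0.507004 × 4096/0.57⌋
     = ⌊3643.313⌋ = 3643.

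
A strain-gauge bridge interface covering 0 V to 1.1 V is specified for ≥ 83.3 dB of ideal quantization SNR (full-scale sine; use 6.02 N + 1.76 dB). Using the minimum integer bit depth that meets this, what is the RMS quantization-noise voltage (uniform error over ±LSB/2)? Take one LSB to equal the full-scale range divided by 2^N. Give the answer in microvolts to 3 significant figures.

19.4 µV

Range is 1.1 V.
N ≥ (83.3 − 1.76)/6.02 = 13.545 → N_min = 14.
LSB = 1.1 V / 2^14 = 67.139 µV.
V_rms = LSB/√12 = 19.4 µV.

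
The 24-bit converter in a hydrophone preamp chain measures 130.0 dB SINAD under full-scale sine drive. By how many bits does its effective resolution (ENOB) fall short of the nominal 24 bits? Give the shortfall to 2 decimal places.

2.70 bits

N_eff = (130.0 − 1.76)/6.02 = 21.3023 bits.
Shortfall = 24 − 21.3023 = 2.6977 bits.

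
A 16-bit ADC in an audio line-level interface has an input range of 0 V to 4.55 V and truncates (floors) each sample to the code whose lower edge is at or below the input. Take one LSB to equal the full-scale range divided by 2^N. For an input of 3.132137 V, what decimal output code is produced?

Span = 4.55 V. LSB = 4.55 V / 2^16 ≈ 69.43 µV.
(V_in − V_min) × 2^16/range = (3.132137 − (0)) × 65536/4.55 = 45113.787.
Floor → code = 45113.

45113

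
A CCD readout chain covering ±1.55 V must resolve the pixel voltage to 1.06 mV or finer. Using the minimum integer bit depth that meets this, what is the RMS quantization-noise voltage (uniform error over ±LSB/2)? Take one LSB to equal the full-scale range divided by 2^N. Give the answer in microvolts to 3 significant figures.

218 µV

Full-scale range = 1.55 V − (-1.55 V) = 3.1 V.
Required number of levels: 3.1/1.06 mV = 2924.5; smallest N with 2^N ≥ that is 12.
One LSB is 3.1 V / 4096 = 0.75684 mV.
RMS noise = LSB/√12 = 218 µV.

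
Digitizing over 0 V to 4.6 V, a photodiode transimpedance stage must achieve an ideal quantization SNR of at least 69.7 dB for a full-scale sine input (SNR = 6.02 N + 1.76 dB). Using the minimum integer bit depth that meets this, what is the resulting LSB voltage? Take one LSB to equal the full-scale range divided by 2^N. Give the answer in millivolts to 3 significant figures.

V_FS = 4.6 V.
6.02 N + 1.76 ≥ 69.7 gives N ≥ 11.286, so the minimum integer is 12.
LSB = 4.6 V ÷ 2^12 = 4.6/4096 V = 1.12 mV.

1.12 mV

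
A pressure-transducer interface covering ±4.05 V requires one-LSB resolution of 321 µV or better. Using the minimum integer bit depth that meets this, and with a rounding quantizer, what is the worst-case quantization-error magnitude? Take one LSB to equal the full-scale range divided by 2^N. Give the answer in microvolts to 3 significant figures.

Span: 4.05 V − (-4.05 V) = 8.1 V.
Need 2^N ≥ 8.1 V / 321 µV = 25230 → N_min = 15.
One LSB is 8.1 V / 32768 = 247.19 µV.
|e|_max = LSB/2 = 124 µV.

124 µV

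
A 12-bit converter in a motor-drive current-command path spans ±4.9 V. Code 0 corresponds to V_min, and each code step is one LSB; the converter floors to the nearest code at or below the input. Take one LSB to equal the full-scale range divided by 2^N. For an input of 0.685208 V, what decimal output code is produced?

2334

Full-scale range = 4.9 V − (-4.9 V) = 9.8 V. LSB = 9.8 V / 2^12 ≈ 2.393 mV.
code = ⌊(V_in − V_min)/LSB⌋ = ⌊(V_in − V_min) × 2^12 / range⌋
     = ⌊(0.685208 − (-4.9)) × 4096 / 9.8⌋ = ⌊5.585208 × 4096/9.8⌋
     = ⌊2334.389⌋ = 2334.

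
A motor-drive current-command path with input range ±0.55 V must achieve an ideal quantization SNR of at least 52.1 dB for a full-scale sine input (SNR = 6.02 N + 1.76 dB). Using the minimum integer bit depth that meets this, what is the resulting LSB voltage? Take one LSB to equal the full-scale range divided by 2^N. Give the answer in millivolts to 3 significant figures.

2.15 mV

The full-scale span is 0.55 − (-0.55) = 1.1 V.
N ≥ (52.1 − 1.76)/6.02 = 8.362 → N_min = 9.
LSB = 1.1 V / 2^9 = 2.15 mV.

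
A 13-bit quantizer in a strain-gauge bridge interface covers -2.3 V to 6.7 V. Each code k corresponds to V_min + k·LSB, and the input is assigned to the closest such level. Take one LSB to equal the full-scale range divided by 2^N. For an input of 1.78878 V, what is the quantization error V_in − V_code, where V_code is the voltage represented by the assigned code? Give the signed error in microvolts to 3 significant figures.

The full-scale span is 6.7 − (-2.3) = 9 V. LSB = 9 V / 2^13 ≈ 1.099 mV.
Position in LSBs: (1.78878 − (-2.3)) × 8192/9 = 3721.6984; rounding gives k = 3722.
Reconstructed level: -2.3 + 3722 × 9/8192 V = 1.789111328 V.
e = 1.78878 − (1.789111328) = −331 µV.

−331 µV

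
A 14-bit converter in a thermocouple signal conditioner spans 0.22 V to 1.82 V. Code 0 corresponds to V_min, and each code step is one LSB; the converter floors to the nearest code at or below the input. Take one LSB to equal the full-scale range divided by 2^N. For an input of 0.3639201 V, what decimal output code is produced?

1473

Span: 1.82 V − (0.22 V) = 1.6 V. LSB = 1.6 V / 2^14 ≈ 97.66 µV.
code = ⌊(V_in − V_min)/LSB⌋ = ⌊(V_in − V_min) × 2^14 / range⌋
     = ⌊(0.3639201 − (0.22)) × 16384 / 1.6⌋ = ⌊0.1439201 × 16384/1.6⌋
     = ⌊1473.742⌋ = 1473.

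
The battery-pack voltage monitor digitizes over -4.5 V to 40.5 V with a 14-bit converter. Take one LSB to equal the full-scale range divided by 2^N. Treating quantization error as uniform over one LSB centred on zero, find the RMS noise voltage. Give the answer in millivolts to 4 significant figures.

0.7929 mV

Range = 40.5 − (-4.5) = 45 V.
LSB = 45 V ÷ 2^14 = 45/16384 V = 2.74658 mV.
RMS of a uniform error over width LSB is LSB/√12 = 0.7929 mV.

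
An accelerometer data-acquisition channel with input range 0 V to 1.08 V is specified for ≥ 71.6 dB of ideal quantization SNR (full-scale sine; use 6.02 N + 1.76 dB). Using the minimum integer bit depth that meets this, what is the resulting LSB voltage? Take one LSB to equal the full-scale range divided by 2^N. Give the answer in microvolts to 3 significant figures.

264 µV

Full-scale range = 1.08 V.
Solving 6.02 N ≥ 71.6 − 1.76: N ≥ 11.601. Round up → N = 12.
LSB = 1.08 V / 2^12 = 264 µV.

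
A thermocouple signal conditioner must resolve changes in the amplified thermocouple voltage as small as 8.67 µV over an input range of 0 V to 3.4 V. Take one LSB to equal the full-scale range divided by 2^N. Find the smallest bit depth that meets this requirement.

19 bits

Span = 3.4 V.
Need 2^N ≥ 3.4 V / 8.67 µV = 392200 → N_min = 19.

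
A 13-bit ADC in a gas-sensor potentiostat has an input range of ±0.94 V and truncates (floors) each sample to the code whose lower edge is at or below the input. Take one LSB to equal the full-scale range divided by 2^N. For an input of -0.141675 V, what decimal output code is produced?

3478

Full-scale range = 0.94 V − (-0.94 V) = 1.88 V. LSB = 1.88 V / 2^13 ≈ 229.5 µV.
code = ⌊(V_in − V_min)/LSB⌋ = ⌊(V_in − V_min) × 2^13 / range⌋
     = ⌊(-0.141675 − (-0.94)) × 8192 / 1.88⌋ = ⌊0.798325 × 8192/1.88⌋
     = ⌊3478.659⌋ = 3478.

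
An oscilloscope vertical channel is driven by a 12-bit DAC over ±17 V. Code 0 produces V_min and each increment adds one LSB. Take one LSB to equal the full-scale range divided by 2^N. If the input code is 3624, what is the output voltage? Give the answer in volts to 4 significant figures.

Span: 17 V − (-17 V) = 34 V. LSB = 34 V / 2^12.
Output = V_min + (3624/4096) × range = -17 + 0.884766 × 34 V
      = -17 V + 30.0820 V = 13.0820 V.

13.08 V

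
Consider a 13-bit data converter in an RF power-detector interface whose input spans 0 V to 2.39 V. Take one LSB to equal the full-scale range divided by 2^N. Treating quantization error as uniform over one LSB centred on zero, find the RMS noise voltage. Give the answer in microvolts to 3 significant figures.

Full-scale range = 2.39 V.
LSB = 2.39 V ÷ 2^13 = 2.39/8192 V = 291.75 µV.
For a uniform distribution on [−LSB/2, +LSB/2], V_rms = LSB/√12 = 291.75 µV/3.4641 = 84.2 µV.

84.2 µV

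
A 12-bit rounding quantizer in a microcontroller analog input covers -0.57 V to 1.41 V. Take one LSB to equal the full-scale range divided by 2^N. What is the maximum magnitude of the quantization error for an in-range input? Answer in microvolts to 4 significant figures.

241.7 µV

Span: 1.41 V − (-0.57 V) = 1.98 V.
LSB = 1.98 V ÷ 2^12 = 1.98/4096 V = 483.398 µV.
A rounding quantizer has |error| ≤ LSB/2 = 241.7 µV.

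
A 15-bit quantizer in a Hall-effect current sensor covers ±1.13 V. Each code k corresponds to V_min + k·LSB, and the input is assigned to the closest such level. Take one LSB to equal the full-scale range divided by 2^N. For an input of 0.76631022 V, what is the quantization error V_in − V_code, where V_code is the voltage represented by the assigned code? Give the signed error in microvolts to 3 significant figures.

Span: 1.13 V − (-1.13 V) = 2.26 V. LSB = 2.26 V / 2^15 ≈ 68.97 µV.
(0.76631022 − (-1.13)) / LSB = 1.89631022 × 32768/2.26 = 27494.8200. Nearest integer: k = 27495.
V_code = V_min + k × range/2^15 = -1.13 + 27495 × 2.26/32768 = 0.76632263184 V.
V_in − V_code = 0.76631022 − (0.76632263184) = −12.4 µV.

−12.4 µV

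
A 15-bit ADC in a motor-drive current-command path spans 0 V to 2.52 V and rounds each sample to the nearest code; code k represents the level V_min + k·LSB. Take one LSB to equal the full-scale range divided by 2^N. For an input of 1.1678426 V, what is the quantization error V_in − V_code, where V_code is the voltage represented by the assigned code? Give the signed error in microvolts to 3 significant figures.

−26.1 µV

Full-scale range = 2.52 V. LSB = 2.52 V / 2^15 ≈ 76.90 µV.
Position in LSBs: (1.1678426 − (0)) × 32768/2.52 = 15185.6612; rounding gives k = 15186.
V_code = 0 + (15186/32768) × 2.52 = 1.1678686523 V.
V_in − V_code = 1.1678426 − (1.1678686523) = −26.1 µV.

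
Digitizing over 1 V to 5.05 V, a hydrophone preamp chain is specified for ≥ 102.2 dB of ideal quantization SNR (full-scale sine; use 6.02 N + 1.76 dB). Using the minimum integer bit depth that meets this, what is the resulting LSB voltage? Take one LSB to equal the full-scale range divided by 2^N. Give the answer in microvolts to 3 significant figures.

Range = 5.05 − (1) = 4.05 V.
6.02 N + 1.76 ≥ 102.2 gives N ≥ 16.684, so the minimum integer is 17.
Step size = 4.05/131072 V = 30.9 µV.

30.9 µV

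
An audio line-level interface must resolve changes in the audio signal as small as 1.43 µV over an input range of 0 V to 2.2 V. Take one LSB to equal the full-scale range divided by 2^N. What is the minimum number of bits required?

Full-scale range = 2.2 V.
2.2 V / 1.43 µV = 1.538e6. Since 2^20 = 1048576 and 2^21 = 2097152, N = 21.

21 bits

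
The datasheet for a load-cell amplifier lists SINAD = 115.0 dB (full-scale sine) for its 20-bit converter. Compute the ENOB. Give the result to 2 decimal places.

ENOB = (SINAD − 1.76) / 6.02 = (115.0 − 1.76) / 6.02 = 113.24 / 6.02 = 18.8106.

18.81 bits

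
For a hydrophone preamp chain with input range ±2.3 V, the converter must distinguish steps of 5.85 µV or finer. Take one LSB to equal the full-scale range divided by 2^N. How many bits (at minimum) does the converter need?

20 bits

Full-scale range = 2.3 V − (-2.3 V) = 4.6 V.
Levels needed ≥ 4.6/5.85 µV = 786300. 2^20 = 1048576 suffices, so N_min = 20.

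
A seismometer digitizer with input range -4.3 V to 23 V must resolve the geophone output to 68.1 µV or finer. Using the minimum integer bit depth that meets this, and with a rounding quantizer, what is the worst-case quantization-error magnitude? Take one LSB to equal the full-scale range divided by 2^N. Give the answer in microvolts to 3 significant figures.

Range = 23 − (-4.3) = 27.3 V.
Levels needed ≥ 27.3/68.1 µV = 400900. 2^19 = 524288 suffices, so N_min = 19.
LSB = 27.3 V ÷ 2^19 = 27.3/524288 V = 52.071 µV.
Max error for round-to-nearest is LSB/2 = 26.0 µV.

26.0 µV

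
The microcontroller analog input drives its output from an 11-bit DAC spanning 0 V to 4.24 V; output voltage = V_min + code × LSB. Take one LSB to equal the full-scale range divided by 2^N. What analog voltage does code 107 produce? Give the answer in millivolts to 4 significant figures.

Span = 4.24 V. LSB = 4.24 V / 2^11.
V_out = 0 + 107 × (4.24/2048) V
      = 0 + 0.221523 = 0.221523 V.

221.5 mV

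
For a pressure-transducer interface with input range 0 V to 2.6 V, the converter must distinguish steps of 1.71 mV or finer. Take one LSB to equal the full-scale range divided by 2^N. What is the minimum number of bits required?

11 bits

Range is 2.6 V.
2.6 V / 1.71 mV = 1520. Since 2^10 = 1024 and 2^11 = 2048, N = 11.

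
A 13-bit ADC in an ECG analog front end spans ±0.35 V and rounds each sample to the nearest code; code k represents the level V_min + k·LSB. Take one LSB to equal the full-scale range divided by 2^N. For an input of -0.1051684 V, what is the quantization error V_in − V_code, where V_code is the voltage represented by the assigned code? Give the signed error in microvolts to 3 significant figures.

+19.6 µV

Span: 0.35 V − (-0.35 V) = 0.7 V. LSB = 0.7 V / 2^13 ≈ 85.45 µV.
Position in LSBs: (-0.1051684 − (-0.35)) × 8192/0.7 = 2865.2292; rounding gives k = 2865.
V_code = -0.35 + (2865/8192) × 0.7 = -0.1051879883 V.
V_in − V_code = -0.1051684 − (-0.1051879883) = +19.6 µV.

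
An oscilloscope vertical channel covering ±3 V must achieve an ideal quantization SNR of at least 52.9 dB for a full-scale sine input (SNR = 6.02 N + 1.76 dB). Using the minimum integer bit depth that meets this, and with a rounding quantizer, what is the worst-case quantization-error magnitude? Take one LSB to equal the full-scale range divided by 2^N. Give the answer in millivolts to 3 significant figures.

Span: 3 V − (-3 V) = 6 V.
Required N = ⌈(52.9 − 1.76)/6.02⌉ = ⌈8.495⌉ = 9.
One LSB is 6 V / 512 = 11.719 mV.
Max error for round-to-nearest is LSB/2 = 5.86 mV.

5.86 mV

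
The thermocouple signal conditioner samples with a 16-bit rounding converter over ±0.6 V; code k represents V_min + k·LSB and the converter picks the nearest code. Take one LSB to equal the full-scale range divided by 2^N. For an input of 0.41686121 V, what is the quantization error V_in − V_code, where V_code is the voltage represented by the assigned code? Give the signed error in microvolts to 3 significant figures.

+3.30 µV

Range = 0.6 − (-0.6) = 1.2 V. LSB = 1.2 V / 2^16 ≈ 18.31 µV.
(V_in − V_min)/LSB = (0.41686121 − (-0.6)) × 65536/1.2 = 55534.1802 → nearest code k = 55534.
V_code = V_min + k × range/2^16 = -0.6 + 55534 × 1.2/65536 = 0.41685791016 V.
Error = V_in − V_code = 0.41686121 − (0.41685791016) = +3.30 µV.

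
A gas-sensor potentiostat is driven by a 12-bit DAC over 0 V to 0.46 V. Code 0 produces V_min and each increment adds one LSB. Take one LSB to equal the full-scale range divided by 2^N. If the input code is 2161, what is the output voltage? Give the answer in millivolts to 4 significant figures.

Span = 0.46 V. LSB = 0.46 V / 2^12.
Output = V_min + (2161/4096) × range = 0 + 0.527588 × 0.46 V
      = 0 + 0.242690 = 0.242690 V.

242.7 mV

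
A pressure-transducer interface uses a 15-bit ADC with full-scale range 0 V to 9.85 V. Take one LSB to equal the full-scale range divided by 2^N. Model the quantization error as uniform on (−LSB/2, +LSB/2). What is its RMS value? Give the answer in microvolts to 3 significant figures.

Span = 9.85 V.
One LSB is 9.85 V / 32768 = 300.60 µV.
RMS of a uniform error over width LSB is LSB/√12 = 86.8 µV.

86.8 µV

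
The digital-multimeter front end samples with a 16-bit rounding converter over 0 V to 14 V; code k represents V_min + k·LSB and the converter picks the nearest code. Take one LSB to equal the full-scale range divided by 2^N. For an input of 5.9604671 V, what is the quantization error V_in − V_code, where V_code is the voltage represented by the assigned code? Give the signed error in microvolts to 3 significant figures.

V_FS = 14 V. LSB = 14 V / 2^16 ≈ 213.6 µV.
(V_in − V_min)/LSB = (5.9604671 − (0)) × 65536/14 = 27901.7980 → nearest code k = 27902.
Reconstructed level: 0 + 27902 × 14/65536 V = 5.9605102539 V.
e = 5.9604671 − (5.9605102539) = −43.2 µV.

−43.2 µV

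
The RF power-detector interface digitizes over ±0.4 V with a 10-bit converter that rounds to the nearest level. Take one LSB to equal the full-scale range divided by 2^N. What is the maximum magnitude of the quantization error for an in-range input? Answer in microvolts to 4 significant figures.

390.6 µV

Full-scale range = 0.4 V − (-0.4 V) = 0.8 V.
LSB = 0.8 V / 2^10 = 0.781250 mV.
A rounding quantizer has |error| ≤ LSB/2 = 390.6 µV.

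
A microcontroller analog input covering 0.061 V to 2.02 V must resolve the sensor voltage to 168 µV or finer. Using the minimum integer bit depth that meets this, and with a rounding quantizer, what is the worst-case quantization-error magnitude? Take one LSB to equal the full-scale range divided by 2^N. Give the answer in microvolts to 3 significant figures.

Span: 2.02 V − (0.061 V) = 1.959 V.
1.959 V / 168 µV = 11660. Since 2^13 = 8192 and 2^14 = 16384, N = 14.
One LSB is 1.959 V / 16384 = 119.57 µV.
Max error for round-to-nearest is LSB/2 = 59.8 µV.

59.8 µV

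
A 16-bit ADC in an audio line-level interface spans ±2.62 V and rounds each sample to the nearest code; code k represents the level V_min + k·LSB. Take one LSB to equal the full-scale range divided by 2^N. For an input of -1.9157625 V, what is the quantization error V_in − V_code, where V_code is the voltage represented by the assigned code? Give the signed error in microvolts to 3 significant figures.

−15.4 µV

Range = 2.62 − (-2.62) = 5.24 V. LSB = 5.24 V / 2^16 ≈ 79.96 µV.
(-1.9157625 − (-2.62)) / LSB = 0.7042375 × 65536/5.24 = 8807.8070. Nearest integer: k = 8808.
Reconstructed level: -2.62 + 8808 × 5.24/65536 V = -1.9157470703 V.
e = -1.9157625 − (-1.9157470703) = −15.4 µV.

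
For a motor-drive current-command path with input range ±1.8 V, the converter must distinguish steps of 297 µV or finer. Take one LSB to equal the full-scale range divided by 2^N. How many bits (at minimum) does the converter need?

14 bits

Full-scale range = 1.8 V − (-1.8 V) = 3.6 V.
Levels needed ≥ 3.6/297 µV = 12120. 2^14 = 16384 suffices, so N_min = 14.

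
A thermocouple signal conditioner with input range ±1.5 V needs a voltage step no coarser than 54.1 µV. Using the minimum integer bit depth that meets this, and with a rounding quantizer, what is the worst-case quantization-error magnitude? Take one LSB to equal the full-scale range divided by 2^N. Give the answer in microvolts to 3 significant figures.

22.9 µV

Full-scale range = 1.5 V − (-1.5 V) = 3 V.
3 V / 54.1 µV = 55450. Since 2^15 = 32768 and 2^16 = 65536, N = 16.
LSB = 3 V / 2^16 = 45.776 µV.
Max error for round-to-nearest is LSB/2 = 22.9 µV.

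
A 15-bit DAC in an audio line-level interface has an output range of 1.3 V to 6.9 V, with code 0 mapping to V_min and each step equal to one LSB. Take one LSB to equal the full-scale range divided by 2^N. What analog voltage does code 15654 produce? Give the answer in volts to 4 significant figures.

Span: 6.9 V − (1.3 V) = 5.6 V. LSB = 5.6 V / 2^15.
V_out = 1.3 + 15654 × (5.6/32768) V
      = 1.3 V + 2.67524 V = 3.97524 V.

3.975 V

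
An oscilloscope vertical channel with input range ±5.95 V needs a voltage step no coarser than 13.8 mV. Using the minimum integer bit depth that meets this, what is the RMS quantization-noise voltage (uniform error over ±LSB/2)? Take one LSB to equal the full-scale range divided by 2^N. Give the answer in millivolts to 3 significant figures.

Range = 5.95 − (-5.95) = 11.9 V.
Need 2^N ≥ 11.9 V / 13.8 mV = 862.3 → N_min = 10.
LSB = 11.9 V ÷ 2^10 = 11.9/1024 V = 11.621 mV.
σ_q = LSB/√12 = 11.621 mV/3.4641 = 3.35 mV.

3.35 mV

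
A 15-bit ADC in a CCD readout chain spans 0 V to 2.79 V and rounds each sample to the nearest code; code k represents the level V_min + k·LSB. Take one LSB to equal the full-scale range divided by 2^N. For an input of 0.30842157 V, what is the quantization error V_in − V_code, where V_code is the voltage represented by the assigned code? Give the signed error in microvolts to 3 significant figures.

+29.8 µV

Span = 2.79 V. LSB = 2.79 V / 2^15 ≈ 85.14 µV.
(V_in − V_min)/LSB = (0.30842157 − (0)) × 32768/2.79 = 3622.3505 → nearest code k = 3622.
V_code = 0 + (3622/32768) × 2.79 = 0.30839172363 V.
e = 0.30842157 − (0.30839172363) = +29.8 µV.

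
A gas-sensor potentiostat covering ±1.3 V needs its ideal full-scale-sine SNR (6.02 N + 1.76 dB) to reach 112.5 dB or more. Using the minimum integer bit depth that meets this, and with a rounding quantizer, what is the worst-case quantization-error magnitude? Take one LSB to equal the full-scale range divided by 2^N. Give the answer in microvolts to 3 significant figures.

2.48 µV

Full-scale range = 1.3 V − (-1.3 V) = 2.6 V.
Solving 6.02 N ≥ 112.5 − 1.76: N ≥ 18.395. Round up → N = 19.
Step size = 2.6/524288 V = 4.9591 µV.
|e|_max = LSB/2 = 2.48 µV.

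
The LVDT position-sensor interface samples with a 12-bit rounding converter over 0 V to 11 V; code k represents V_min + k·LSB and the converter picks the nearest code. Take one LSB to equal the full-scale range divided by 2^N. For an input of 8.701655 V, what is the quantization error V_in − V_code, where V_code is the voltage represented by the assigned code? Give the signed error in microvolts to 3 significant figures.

+483 µV

Full-scale range = 11 V. LSB = 11 V / 2^12 ≈ 2.686 mV.
Position in LSBs: (8.701655 − (0)) × 4096/11 = 3240.1799; rounding gives k = 3240.
V_code = V_min + k × range/2^12 = 0 + 3240 × 11/4096 = 8.701171875 V.
Error = V_in − V_code = 8.701655 − (8.701171875) = +483 µV.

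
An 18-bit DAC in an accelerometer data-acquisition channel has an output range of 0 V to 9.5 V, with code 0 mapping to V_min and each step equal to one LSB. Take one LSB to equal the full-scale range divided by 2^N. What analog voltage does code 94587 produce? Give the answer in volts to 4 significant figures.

Full-scale range = 9.5 V. LSB = 9.5 V / 2^18.
V_out = 0 + 94587 × (9.5/262144) V
      = 0 V + 3.42780 V = 3.42780 V.

3.428 V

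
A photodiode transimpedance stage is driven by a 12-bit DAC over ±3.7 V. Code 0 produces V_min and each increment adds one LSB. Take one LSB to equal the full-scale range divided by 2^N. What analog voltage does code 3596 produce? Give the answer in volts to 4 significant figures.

2.797 V

Full-scale range = 3.7 V − (-3.7 V) = 7.4 V. LSB = 7.4 V / 2^12.
V_out = V_min + code × LSB = -3.7 V + 3596 × 7.4 V / 4096
      = -3.7 + 6.49668 = 2.79668 V.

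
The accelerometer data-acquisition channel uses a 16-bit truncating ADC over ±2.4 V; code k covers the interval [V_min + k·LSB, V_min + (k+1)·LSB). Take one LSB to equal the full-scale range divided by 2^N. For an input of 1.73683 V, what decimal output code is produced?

56481

The full-scale span is 2.4 − (-2.4) = 4.8 V. LSB = 4.8 V / 2^16 ≈ 73.24 µV.
(V_in − V_min) × 2^16/range = (1.73683 − (-2.4)) × 65536/4.8 = 56481.519.
Floor → code = 56481.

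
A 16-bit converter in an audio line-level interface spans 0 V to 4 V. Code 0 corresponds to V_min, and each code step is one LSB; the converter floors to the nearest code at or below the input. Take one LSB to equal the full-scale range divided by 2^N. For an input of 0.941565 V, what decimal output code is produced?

V_FS = 4 V. LSB = 4 V / 2^16 ≈ 61.04 µV.
code = ⌊(V_in − V_min)/LSB⌋ = ⌊(V_in − V_min) × 2^16 / range⌋
     = ⌊(0.941565 − (0)) × 65536 / 4⌋ = ⌊0.941565 × 65536/4⌋
     = ⌊15426.601⌋ = 15426.

15426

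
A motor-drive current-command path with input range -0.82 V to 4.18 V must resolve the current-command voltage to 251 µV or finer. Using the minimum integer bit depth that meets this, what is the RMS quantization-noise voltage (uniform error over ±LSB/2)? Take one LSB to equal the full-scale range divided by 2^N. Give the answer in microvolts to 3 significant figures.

44.0 µV

Range = 4.18 − (-0.82) = 5 V.
Levels needed ≥ 5/251 µV = 19920. 2^15 = 32768 suffices, so N_min = 15.
LSB = 5 V / 2^15 = 152.59 µV.
σ_q = LSB/√12 = 152.59 µV/3.4641 = 44.0 µV.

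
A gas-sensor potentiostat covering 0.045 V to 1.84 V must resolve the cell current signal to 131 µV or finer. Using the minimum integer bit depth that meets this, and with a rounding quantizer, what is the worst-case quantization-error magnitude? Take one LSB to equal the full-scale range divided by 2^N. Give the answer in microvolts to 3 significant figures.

Range = 1.84 − (0.045) = 1.795 V.
Need 2^N ≥ 1.795 V / 131 µV = 13700 → N_min = 14.
LSB = 1.795 V / 2^14 = 109.56 µV.
Max error for round-to-nearest is LSB/2 = 54.8 µV.

54.8 µV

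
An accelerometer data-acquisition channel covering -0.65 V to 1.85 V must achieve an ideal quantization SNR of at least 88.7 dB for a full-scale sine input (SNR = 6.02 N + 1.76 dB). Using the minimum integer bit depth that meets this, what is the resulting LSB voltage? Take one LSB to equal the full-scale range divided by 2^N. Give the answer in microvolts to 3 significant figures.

The full-scale span is 1.85 − (-0.65) = 2.5 V.
6.02 N + 1.76 ≥ 88.7 gives N ≥ 14.442, so the minimum integer is 15.
LSB = 2.5 V ÷ 2^15 = 2.5/32768 V = 76.3 µV.

76.3 µV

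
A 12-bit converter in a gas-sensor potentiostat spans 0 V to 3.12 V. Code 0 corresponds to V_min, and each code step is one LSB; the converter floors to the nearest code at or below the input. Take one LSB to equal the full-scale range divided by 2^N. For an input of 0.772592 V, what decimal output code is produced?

1014

Range is 3.12 V. LSB = 3.12 V / 2^12 ≈ 0.7617 mV.
V_in − V_min = 0.772592 − (0) = 0.772592 V.
Divide by LSB: 0.772592 × 4096/3.12 = 1014.2746.
Truncating gives code 1014.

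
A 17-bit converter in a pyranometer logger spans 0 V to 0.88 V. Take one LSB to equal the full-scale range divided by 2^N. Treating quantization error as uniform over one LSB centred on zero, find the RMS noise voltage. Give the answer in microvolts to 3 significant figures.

1.94 µV

Span = 0.88 V.
LSB = 0.88 V ÷ 2^17 = 0.88/131072 V = 6.7139 µV.
V_rms = LSB/√12 = 6.7139 µV / √12 = 1.94 µV.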